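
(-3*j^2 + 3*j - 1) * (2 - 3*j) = 9*j^3 - 15*j^2 + 9*j - 2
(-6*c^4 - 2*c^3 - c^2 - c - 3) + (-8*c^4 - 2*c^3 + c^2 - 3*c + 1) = -14*c^4 - 4*c^3 - 4*c - 2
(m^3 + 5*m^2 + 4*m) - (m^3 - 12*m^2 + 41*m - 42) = 17*m^2 - 37*m + 42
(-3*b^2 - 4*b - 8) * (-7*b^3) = 21*b^5 + 28*b^4 + 56*b^3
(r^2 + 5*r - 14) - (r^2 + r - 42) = 4*r + 28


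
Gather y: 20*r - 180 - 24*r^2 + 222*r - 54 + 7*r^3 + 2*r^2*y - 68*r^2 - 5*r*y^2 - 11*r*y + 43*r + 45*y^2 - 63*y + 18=7*r^3 - 92*r^2 + 285*r + y^2*(45 - 5*r) + y*(2*r^2 - 11*r - 63) - 216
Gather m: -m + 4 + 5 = 9 - m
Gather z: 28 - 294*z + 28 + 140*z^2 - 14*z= 140*z^2 - 308*z + 56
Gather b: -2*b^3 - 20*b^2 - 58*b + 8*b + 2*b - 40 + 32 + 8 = -2*b^3 - 20*b^2 - 48*b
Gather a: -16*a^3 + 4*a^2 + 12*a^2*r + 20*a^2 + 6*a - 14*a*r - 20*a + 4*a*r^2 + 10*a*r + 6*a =-16*a^3 + a^2*(12*r + 24) + a*(4*r^2 - 4*r - 8)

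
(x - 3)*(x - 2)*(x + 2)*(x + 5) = x^4 + 2*x^3 - 19*x^2 - 8*x + 60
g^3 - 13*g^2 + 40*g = g*(g - 8)*(g - 5)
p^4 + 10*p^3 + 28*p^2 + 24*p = p*(p + 2)^2*(p + 6)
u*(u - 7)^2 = u^3 - 14*u^2 + 49*u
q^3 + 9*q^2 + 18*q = q*(q + 3)*(q + 6)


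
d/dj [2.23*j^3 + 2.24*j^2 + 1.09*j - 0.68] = 6.69*j^2 + 4.48*j + 1.09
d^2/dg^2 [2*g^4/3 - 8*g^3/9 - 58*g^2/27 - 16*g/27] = 8*g^2 - 16*g/3 - 116/27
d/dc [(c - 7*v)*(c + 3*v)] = 2*c - 4*v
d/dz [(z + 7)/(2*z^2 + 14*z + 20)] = (z^2 + 7*z - (z + 7)*(2*z + 7) + 10)/(2*(z^2 + 7*z + 10)^2)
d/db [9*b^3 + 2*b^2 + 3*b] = 27*b^2 + 4*b + 3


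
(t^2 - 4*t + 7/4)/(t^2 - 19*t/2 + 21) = (t - 1/2)/(t - 6)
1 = 1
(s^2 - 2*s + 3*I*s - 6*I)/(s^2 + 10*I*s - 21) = (s - 2)/(s + 7*I)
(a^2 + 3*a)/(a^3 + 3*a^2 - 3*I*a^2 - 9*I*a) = 1/(a - 3*I)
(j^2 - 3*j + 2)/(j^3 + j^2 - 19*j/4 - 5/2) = 4*(j - 1)/(4*j^2 + 12*j + 5)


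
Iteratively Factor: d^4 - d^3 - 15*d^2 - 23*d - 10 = (d + 2)*(d^3 - 3*d^2 - 9*d - 5) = (d - 5)*(d + 2)*(d^2 + 2*d + 1) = (d - 5)*(d + 1)*(d + 2)*(d + 1)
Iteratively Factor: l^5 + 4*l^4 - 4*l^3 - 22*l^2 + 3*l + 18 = (l - 1)*(l^4 + 5*l^3 + l^2 - 21*l - 18) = (l - 2)*(l - 1)*(l^3 + 7*l^2 + 15*l + 9) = (l - 2)*(l - 1)*(l + 3)*(l^2 + 4*l + 3) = (l - 2)*(l - 1)*(l + 3)^2*(l + 1)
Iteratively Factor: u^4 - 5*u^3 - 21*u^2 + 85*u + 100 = (u - 5)*(u^3 - 21*u - 20) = (u - 5)*(u + 1)*(u^2 - u - 20) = (u - 5)^2*(u + 1)*(u + 4)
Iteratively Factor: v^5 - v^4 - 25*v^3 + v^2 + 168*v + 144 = (v + 3)*(v^4 - 4*v^3 - 13*v^2 + 40*v + 48) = (v - 4)*(v + 3)*(v^3 - 13*v - 12) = (v - 4)*(v + 1)*(v + 3)*(v^2 - v - 12) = (v - 4)^2*(v + 1)*(v + 3)*(v + 3)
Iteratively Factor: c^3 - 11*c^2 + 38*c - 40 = (c - 5)*(c^2 - 6*c + 8) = (c - 5)*(c - 4)*(c - 2)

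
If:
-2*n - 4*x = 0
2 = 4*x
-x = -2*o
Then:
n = -1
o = 1/4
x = 1/2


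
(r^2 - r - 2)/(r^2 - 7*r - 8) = (r - 2)/(r - 8)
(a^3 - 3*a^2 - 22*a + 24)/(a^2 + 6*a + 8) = (a^2 - 7*a + 6)/(a + 2)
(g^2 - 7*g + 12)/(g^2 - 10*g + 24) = (g - 3)/(g - 6)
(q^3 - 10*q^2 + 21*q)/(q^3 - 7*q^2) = (q - 3)/q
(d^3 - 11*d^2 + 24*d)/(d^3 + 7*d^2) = (d^2 - 11*d + 24)/(d*(d + 7))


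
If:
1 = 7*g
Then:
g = 1/7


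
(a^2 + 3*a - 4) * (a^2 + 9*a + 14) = a^4 + 12*a^3 + 37*a^2 + 6*a - 56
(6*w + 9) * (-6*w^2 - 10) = -36*w^3 - 54*w^2 - 60*w - 90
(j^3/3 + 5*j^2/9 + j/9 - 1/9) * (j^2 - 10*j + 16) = j^5/3 - 25*j^4/9 - j^3/9 + 23*j^2/3 + 26*j/9 - 16/9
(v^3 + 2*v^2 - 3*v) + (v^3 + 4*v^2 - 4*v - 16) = 2*v^3 + 6*v^2 - 7*v - 16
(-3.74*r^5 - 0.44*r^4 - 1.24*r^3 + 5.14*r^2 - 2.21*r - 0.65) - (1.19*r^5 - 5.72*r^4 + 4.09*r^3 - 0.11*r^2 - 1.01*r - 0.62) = -4.93*r^5 + 5.28*r^4 - 5.33*r^3 + 5.25*r^2 - 1.2*r - 0.03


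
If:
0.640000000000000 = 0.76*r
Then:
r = 0.84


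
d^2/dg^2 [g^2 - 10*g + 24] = 2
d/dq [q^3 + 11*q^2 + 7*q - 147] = 3*q^2 + 22*q + 7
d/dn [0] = 0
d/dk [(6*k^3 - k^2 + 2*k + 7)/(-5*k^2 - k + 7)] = (-30*k^4 - 12*k^3 + 137*k^2 + 56*k + 21)/(25*k^4 + 10*k^3 - 69*k^2 - 14*k + 49)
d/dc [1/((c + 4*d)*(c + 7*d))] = (-2*c - 11*d)/(c^4 + 22*c^3*d + 177*c^2*d^2 + 616*c*d^3 + 784*d^4)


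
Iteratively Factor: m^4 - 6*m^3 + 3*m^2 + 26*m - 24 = (m - 4)*(m^3 - 2*m^2 - 5*m + 6) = (m - 4)*(m - 3)*(m^2 + m - 2) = (m - 4)*(m - 3)*(m - 1)*(m + 2)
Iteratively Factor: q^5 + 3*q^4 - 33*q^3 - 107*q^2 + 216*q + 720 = (q + 3)*(q^4 - 33*q^2 - 8*q + 240) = (q - 3)*(q + 3)*(q^3 + 3*q^2 - 24*q - 80) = (q - 3)*(q + 3)*(q + 4)*(q^2 - q - 20) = (q - 5)*(q - 3)*(q + 3)*(q + 4)*(q + 4)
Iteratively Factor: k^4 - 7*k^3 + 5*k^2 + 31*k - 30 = (k + 2)*(k^3 - 9*k^2 + 23*k - 15) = (k - 1)*(k + 2)*(k^2 - 8*k + 15) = (k - 3)*(k - 1)*(k + 2)*(k - 5)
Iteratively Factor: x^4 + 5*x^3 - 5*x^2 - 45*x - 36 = (x + 1)*(x^3 + 4*x^2 - 9*x - 36) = (x - 3)*(x + 1)*(x^2 + 7*x + 12) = (x - 3)*(x + 1)*(x + 3)*(x + 4)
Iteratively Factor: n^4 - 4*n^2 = (n)*(n^3 - 4*n) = n*(n - 2)*(n^2 + 2*n) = n^2*(n - 2)*(n + 2)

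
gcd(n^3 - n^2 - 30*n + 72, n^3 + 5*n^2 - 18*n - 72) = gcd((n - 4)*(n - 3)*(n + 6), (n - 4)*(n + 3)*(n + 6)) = n^2 + 2*n - 24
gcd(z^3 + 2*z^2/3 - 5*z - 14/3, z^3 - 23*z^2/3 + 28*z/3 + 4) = 1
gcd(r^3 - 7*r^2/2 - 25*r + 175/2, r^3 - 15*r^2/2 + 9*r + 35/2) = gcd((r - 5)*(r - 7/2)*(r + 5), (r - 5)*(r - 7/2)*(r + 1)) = r^2 - 17*r/2 + 35/2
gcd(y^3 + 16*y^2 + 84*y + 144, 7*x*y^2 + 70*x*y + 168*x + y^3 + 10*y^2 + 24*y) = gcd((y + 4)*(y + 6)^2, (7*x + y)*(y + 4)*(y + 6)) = y^2 + 10*y + 24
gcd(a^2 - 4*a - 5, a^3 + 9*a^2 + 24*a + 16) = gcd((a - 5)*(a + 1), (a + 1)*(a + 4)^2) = a + 1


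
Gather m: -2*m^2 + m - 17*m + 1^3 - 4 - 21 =-2*m^2 - 16*m - 24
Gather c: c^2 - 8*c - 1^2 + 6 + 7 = c^2 - 8*c + 12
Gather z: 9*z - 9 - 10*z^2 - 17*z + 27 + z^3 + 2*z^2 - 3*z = z^3 - 8*z^2 - 11*z + 18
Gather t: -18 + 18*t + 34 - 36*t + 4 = 20 - 18*t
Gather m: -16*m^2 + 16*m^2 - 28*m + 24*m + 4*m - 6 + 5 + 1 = 0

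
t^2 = t^2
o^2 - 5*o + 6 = (o - 3)*(o - 2)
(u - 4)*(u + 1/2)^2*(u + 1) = u^4 - 2*u^3 - 27*u^2/4 - 19*u/4 - 1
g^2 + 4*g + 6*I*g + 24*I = (g + 4)*(g + 6*I)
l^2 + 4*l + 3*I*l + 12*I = (l + 4)*(l + 3*I)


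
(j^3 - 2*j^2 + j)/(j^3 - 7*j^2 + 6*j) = (j - 1)/(j - 6)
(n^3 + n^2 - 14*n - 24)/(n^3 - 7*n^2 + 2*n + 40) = (n + 3)/(n - 5)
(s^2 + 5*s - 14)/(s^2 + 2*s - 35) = (s - 2)/(s - 5)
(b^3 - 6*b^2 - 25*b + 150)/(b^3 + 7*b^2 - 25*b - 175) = (b - 6)/(b + 7)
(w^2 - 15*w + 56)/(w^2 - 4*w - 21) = (w - 8)/(w + 3)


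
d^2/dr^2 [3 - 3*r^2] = -6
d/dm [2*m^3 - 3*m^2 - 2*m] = 6*m^2 - 6*m - 2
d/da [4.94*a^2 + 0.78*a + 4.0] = 9.88*a + 0.78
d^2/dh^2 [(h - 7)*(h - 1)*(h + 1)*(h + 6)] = 12*h^2 - 6*h - 86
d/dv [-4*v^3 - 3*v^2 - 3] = 6*v*(-2*v - 1)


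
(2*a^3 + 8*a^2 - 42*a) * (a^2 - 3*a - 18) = 2*a^5 + 2*a^4 - 102*a^3 - 18*a^2 + 756*a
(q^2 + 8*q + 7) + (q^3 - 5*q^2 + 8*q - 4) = q^3 - 4*q^2 + 16*q + 3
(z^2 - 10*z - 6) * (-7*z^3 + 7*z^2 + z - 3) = -7*z^5 + 77*z^4 - 27*z^3 - 55*z^2 + 24*z + 18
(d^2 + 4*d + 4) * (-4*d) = -4*d^3 - 16*d^2 - 16*d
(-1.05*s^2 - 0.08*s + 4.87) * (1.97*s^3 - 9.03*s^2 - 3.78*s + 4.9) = -2.0685*s^5 + 9.3239*s^4 + 14.2853*s^3 - 48.8187*s^2 - 18.8006*s + 23.863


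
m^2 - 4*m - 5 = (m - 5)*(m + 1)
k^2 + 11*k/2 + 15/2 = (k + 5/2)*(k + 3)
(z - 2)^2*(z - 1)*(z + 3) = z^4 - 2*z^3 - 7*z^2 + 20*z - 12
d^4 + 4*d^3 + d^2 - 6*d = d*(d - 1)*(d + 2)*(d + 3)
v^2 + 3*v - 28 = (v - 4)*(v + 7)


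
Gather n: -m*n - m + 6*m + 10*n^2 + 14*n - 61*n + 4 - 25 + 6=5*m + 10*n^2 + n*(-m - 47) - 15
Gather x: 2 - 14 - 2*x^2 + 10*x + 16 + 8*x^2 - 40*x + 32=6*x^2 - 30*x + 36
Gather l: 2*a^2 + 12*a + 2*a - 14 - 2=2*a^2 + 14*a - 16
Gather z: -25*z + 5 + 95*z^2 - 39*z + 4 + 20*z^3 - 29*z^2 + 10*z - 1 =20*z^3 + 66*z^2 - 54*z + 8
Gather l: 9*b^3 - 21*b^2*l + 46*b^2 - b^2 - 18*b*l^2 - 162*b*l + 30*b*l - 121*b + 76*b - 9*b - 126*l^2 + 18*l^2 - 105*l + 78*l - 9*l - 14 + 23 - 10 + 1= 9*b^3 + 45*b^2 - 54*b + l^2*(-18*b - 108) + l*(-21*b^2 - 132*b - 36)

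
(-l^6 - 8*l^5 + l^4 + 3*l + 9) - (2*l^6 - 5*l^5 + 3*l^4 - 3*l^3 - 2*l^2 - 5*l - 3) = -3*l^6 - 3*l^5 - 2*l^4 + 3*l^3 + 2*l^2 + 8*l + 12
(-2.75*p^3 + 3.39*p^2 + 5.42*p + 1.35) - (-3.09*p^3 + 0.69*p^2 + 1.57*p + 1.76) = 0.34*p^3 + 2.7*p^2 + 3.85*p - 0.41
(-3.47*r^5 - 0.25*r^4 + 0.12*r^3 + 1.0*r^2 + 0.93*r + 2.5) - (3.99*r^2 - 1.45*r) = -3.47*r^5 - 0.25*r^4 + 0.12*r^3 - 2.99*r^2 + 2.38*r + 2.5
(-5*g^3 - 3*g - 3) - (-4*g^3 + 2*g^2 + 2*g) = -g^3 - 2*g^2 - 5*g - 3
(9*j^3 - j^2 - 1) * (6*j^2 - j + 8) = 54*j^5 - 15*j^4 + 73*j^3 - 14*j^2 + j - 8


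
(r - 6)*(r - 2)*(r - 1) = r^3 - 9*r^2 + 20*r - 12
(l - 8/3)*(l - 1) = l^2 - 11*l/3 + 8/3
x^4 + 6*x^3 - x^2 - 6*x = x*(x - 1)*(x + 1)*(x + 6)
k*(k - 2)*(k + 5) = k^3 + 3*k^2 - 10*k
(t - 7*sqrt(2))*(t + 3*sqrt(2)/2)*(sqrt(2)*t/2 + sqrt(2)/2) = sqrt(2)*t^3/2 - 11*t^2/2 + sqrt(2)*t^2/2 - 21*sqrt(2)*t/2 - 11*t/2 - 21*sqrt(2)/2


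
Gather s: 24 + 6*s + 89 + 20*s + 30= 26*s + 143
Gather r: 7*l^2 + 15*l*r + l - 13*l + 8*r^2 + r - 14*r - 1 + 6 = 7*l^2 - 12*l + 8*r^2 + r*(15*l - 13) + 5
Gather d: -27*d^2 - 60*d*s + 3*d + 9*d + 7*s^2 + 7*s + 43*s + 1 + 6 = -27*d^2 + d*(12 - 60*s) + 7*s^2 + 50*s + 7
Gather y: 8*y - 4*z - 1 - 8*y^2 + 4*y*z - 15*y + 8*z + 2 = -8*y^2 + y*(4*z - 7) + 4*z + 1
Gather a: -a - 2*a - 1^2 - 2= -3*a - 3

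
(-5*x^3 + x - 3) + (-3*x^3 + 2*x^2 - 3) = -8*x^3 + 2*x^2 + x - 6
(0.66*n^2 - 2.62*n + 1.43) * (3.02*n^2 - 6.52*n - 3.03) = 1.9932*n^4 - 12.2156*n^3 + 19.4012*n^2 - 1.385*n - 4.3329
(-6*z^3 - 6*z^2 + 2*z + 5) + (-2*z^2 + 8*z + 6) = -6*z^3 - 8*z^2 + 10*z + 11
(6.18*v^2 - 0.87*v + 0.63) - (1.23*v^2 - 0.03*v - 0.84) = 4.95*v^2 - 0.84*v + 1.47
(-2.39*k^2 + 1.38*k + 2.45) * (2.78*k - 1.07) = -6.6442*k^3 + 6.3937*k^2 + 5.3344*k - 2.6215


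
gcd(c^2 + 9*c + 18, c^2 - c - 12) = c + 3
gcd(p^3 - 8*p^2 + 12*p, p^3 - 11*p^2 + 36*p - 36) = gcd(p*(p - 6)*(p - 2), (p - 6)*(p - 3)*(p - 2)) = p^2 - 8*p + 12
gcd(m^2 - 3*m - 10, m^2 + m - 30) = m - 5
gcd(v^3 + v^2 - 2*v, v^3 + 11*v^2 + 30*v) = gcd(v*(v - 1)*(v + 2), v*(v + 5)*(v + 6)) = v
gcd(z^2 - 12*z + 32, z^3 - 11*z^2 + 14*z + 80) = z - 8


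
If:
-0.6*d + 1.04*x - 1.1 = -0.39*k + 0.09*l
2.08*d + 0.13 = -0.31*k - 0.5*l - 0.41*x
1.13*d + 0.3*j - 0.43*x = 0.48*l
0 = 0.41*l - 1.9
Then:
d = 0.162956277577216*x - 1.42865144355415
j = 0.819531354459152*x + 12.7958879170621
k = 1.69200590922877 - 2.41596470116326*x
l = 4.63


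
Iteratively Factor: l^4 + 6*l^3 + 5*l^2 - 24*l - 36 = (l + 3)*(l^3 + 3*l^2 - 4*l - 12) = (l + 3)^2*(l^2 - 4) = (l + 2)*(l + 3)^2*(l - 2)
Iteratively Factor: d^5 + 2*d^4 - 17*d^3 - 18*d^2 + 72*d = (d + 4)*(d^4 - 2*d^3 - 9*d^2 + 18*d) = d*(d + 4)*(d^3 - 2*d^2 - 9*d + 18) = d*(d - 2)*(d + 4)*(d^2 - 9) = d*(d - 3)*(d - 2)*(d + 4)*(d + 3)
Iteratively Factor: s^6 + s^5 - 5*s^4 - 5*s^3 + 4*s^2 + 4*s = (s - 2)*(s^5 + 3*s^4 + s^3 - 3*s^2 - 2*s) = (s - 2)*(s - 1)*(s^4 + 4*s^3 + 5*s^2 + 2*s) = (s - 2)*(s - 1)*(s + 1)*(s^3 + 3*s^2 + 2*s) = (s - 2)*(s - 1)*(s + 1)^2*(s^2 + 2*s) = (s - 2)*(s - 1)*(s + 1)^2*(s + 2)*(s)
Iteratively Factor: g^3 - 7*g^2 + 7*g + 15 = (g - 3)*(g^2 - 4*g - 5) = (g - 5)*(g - 3)*(g + 1)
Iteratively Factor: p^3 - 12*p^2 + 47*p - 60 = (p - 3)*(p^2 - 9*p + 20) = (p - 5)*(p - 3)*(p - 4)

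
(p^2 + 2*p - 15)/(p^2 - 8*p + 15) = (p + 5)/(p - 5)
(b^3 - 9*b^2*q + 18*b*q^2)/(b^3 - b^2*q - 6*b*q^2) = (b - 6*q)/(b + 2*q)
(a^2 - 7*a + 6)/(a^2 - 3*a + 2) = (a - 6)/(a - 2)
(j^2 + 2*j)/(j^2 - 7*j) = (j + 2)/(j - 7)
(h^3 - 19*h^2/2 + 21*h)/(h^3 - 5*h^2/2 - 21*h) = (2*h - 7)/(2*h + 7)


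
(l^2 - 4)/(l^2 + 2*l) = (l - 2)/l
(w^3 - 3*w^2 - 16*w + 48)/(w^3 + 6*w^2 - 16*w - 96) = (w - 3)/(w + 6)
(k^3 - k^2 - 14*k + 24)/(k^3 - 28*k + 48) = (k^2 + k - 12)/(k^2 + 2*k - 24)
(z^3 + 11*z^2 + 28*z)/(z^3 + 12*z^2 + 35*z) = (z + 4)/(z + 5)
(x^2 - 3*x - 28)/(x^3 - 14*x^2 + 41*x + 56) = (x + 4)/(x^2 - 7*x - 8)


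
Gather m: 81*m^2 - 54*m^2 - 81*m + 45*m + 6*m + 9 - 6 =27*m^2 - 30*m + 3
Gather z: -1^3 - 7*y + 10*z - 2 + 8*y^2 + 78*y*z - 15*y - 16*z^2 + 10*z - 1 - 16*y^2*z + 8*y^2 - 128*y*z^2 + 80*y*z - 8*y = 16*y^2 - 30*y + z^2*(-128*y - 16) + z*(-16*y^2 + 158*y + 20) - 4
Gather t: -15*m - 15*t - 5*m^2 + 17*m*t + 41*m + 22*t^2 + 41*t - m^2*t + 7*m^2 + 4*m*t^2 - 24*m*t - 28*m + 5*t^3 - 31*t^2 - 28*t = 2*m^2 - 2*m + 5*t^3 + t^2*(4*m - 9) + t*(-m^2 - 7*m - 2)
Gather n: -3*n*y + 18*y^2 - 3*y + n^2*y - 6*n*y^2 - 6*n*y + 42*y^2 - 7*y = n^2*y + n*(-6*y^2 - 9*y) + 60*y^2 - 10*y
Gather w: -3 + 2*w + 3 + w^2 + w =w^2 + 3*w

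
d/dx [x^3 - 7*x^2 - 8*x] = 3*x^2 - 14*x - 8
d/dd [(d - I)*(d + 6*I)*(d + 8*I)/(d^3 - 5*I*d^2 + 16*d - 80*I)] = 2*(-9*I*d^4 + 50*d^3 - 173*I*d^2 + 800*d + 976*I)/(d^6 - 10*I*d^5 + 7*d^4 - 320*I*d^3 - 544*d^2 - 2560*I*d - 6400)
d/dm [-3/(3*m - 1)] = 9/(3*m - 1)^2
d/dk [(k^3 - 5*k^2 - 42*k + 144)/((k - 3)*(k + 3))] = (k^2 + 6*k + 42)/(k^2 + 6*k + 9)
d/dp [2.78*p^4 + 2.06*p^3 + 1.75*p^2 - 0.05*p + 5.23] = 11.12*p^3 + 6.18*p^2 + 3.5*p - 0.05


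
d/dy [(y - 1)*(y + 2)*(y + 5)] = 3*y^2 + 12*y + 3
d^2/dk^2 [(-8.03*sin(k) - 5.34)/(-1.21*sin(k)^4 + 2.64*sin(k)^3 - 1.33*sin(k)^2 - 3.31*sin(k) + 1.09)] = (-105.810507*sin(k)^9 + 157.068648*sin(k)^8 + 283.707974*sin(k)^7 - 318.100167*sin(k)^6 - 398.654905*sin(k)^5 + 517.761275*sin(k)^4 + 164.04065*sin(k)^3 - 534.515807*sin(k)^2 + 89.891305*sin(k) + 190.436818)/(1.771561*sin(k)^12 - 11.595672*sin(k)^11 + 31.141407*sin(k)^10 - 29.352543*sin(k)^9 - 33.99858*sin(k)^8 + 108.050514*sin(k)^7 - 60.924566*sin(k)^6 - 72.437241*sin(k)^5 + 99.392475*sin(k)^4 - 1.93610300000001*sin(k)^3 - 31.085928*sin(k)^2 + 11.797833*sin(k) - 1.295029)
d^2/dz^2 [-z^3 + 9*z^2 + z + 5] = 18 - 6*z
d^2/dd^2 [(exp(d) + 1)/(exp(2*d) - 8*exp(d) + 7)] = (exp(4*d) + 12*exp(3*d) - 66*exp(2*d) + 92*exp(d) + 105)*exp(d)/(exp(6*d) - 24*exp(5*d) + 213*exp(4*d) - 848*exp(3*d) + 1491*exp(2*d) - 1176*exp(d) + 343)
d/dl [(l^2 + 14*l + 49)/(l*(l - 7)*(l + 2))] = (-l^4 - 28*l^3 - 91*l^2 + 490*l + 686)/(l^2*(l^4 - 10*l^3 - 3*l^2 + 140*l + 196))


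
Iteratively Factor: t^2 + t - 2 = (t - 1)*(t + 2)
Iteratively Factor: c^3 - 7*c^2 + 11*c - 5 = (c - 1)*(c^2 - 6*c + 5) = (c - 1)^2*(c - 5)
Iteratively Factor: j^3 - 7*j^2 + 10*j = (j)*(j^2 - 7*j + 10) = j*(j - 2)*(j - 5)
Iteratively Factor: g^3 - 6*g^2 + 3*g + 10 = (g - 2)*(g^2 - 4*g - 5) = (g - 5)*(g - 2)*(g + 1)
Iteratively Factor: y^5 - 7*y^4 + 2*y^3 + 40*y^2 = (y - 5)*(y^4 - 2*y^3 - 8*y^2) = (y - 5)*(y - 4)*(y^3 + 2*y^2) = (y - 5)*(y - 4)*(y + 2)*(y^2) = y*(y - 5)*(y - 4)*(y + 2)*(y)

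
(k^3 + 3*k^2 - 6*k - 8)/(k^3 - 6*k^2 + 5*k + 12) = (k^2 + 2*k - 8)/(k^2 - 7*k + 12)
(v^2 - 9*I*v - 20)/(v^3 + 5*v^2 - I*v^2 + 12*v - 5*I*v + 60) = (v - 5*I)/(v^2 + v*(5 + 3*I) + 15*I)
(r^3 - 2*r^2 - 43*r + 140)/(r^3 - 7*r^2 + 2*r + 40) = (r + 7)/(r + 2)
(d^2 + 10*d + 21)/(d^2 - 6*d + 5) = (d^2 + 10*d + 21)/(d^2 - 6*d + 5)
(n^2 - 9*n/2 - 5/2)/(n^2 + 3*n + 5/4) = 2*(n - 5)/(2*n + 5)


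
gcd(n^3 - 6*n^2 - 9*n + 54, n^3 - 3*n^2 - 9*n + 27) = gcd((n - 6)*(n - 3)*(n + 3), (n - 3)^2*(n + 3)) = n^2 - 9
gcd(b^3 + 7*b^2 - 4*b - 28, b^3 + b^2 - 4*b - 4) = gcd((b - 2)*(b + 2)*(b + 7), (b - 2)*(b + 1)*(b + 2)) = b^2 - 4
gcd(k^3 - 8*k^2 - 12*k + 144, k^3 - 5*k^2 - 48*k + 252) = k^2 - 12*k + 36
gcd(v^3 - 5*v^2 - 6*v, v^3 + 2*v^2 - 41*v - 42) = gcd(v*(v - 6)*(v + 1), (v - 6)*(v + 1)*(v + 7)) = v^2 - 5*v - 6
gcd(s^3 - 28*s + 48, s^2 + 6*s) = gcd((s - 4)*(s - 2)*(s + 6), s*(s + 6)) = s + 6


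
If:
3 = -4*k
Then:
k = -3/4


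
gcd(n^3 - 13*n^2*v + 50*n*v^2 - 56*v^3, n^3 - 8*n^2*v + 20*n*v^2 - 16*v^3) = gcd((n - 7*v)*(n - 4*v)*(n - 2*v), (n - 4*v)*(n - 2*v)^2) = n^2 - 6*n*v + 8*v^2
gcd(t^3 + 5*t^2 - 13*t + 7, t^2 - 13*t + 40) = 1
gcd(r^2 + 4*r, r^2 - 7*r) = r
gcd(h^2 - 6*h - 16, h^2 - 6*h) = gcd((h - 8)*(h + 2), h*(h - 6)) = 1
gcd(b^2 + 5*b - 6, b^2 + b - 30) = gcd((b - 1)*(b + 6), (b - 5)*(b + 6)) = b + 6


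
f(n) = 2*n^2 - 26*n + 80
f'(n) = 4*n - 26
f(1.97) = 36.54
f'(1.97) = -18.12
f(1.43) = 46.91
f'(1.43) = -20.28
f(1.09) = 54.04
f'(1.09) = -21.64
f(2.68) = 24.68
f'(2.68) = -15.28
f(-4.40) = 233.12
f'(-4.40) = -43.60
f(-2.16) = 145.49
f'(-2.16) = -34.64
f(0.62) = 64.65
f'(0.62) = -23.52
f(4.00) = 8.00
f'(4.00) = -10.00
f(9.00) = 8.00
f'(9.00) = 10.00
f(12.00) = 56.00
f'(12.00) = 22.00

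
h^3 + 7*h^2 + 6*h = h*(h + 1)*(h + 6)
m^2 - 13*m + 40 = (m - 8)*(m - 5)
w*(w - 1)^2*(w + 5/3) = w^4 - w^3/3 - 7*w^2/3 + 5*w/3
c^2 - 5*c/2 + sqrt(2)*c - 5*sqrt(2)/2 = (c - 5/2)*(c + sqrt(2))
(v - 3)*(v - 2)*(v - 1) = v^3 - 6*v^2 + 11*v - 6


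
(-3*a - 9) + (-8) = -3*a - 17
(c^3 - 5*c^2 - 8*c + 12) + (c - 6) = c^3 - 5*c^2 - 7*c + 6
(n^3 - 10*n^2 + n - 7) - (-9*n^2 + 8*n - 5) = n^3 - n^2 - 7*n - 2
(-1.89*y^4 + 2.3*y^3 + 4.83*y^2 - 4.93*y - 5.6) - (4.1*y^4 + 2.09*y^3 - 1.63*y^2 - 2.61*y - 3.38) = -5.99*y^4 + 0.21*y^3 + 6.46*y^2 - 2.32*y - 2.22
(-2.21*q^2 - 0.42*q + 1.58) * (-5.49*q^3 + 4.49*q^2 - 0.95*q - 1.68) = 12.1329*q^5 - 7.6171*q^4 - 8.4605*q^3 + 11.206*q^2 - 0.7954*q - 2.6544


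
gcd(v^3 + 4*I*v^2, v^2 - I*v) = v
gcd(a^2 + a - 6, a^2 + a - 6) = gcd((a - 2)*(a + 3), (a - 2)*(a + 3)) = a^2 + a - 6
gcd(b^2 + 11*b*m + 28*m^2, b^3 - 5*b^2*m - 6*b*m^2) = 1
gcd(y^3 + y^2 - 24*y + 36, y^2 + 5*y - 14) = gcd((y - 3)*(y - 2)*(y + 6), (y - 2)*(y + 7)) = y - 2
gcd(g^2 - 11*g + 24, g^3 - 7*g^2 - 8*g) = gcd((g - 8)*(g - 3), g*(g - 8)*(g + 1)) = g - 8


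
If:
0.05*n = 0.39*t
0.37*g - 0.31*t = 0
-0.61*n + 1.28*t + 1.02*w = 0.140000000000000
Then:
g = 0.245714374524035*w - 0.0337255023856519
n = 2.28752156411731*w - 0.313973548016101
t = 0.293271995399655*w - 0.0402530189764232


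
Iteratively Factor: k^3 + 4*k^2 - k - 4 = (k + 4)*(k^2 - 1) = (k + 1)*(k + 4)*(k - 1)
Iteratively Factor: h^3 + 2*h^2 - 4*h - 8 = (h + 2)*(h^2 - 4) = (h - 2)*(h + 2)*(h + 2)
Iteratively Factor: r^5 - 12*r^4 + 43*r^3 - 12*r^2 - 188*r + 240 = (r - 4)*(r^4 - 8*r^3 + 11*r^2 + 32*r - 60) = (r - 4)*(r - 2)*(r^3 - 6*r^2 - r + 30) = (r - 4)*(r - 2)*(r + 2)*(r^2 - 8*r + 15) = (r - 4)*(r - 3)*(r - 2)*(r + 2)*(r - 5)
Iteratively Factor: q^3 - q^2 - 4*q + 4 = (q - 1)*(q^2 - 4) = (q - 1)*(q + 2)*(q - 2)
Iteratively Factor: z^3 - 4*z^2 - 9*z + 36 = (z - 3)*(z^2 - z - 12) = (z - 4)*(z - 3)*(z + 3)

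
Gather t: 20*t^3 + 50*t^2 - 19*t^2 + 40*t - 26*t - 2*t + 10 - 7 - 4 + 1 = 20*t^3 + 31*t^2 + 12*t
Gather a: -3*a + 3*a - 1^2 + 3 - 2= 0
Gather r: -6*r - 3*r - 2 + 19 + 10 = 27 - 9*r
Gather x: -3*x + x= -2*x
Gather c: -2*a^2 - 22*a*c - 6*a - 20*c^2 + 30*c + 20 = -2*a^2 - 6*a - 20*c^2 + c*(30 - 22*a) + 20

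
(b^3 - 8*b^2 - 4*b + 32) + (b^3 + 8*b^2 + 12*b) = 2*b^3 + 8*b + 32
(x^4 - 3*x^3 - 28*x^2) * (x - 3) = x^5 - 6*x^4 - 19*x^3 + 84*x^2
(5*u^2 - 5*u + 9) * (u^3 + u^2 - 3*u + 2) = 5*u^5 - 11*u^3 + 34*u^2 - 37*u + 18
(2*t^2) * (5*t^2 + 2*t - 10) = 10*t^4 + 4*t^3 - 20*t^2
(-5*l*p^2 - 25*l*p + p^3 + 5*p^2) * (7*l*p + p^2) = -35*l^2*p^3 - 175*l^2*p^2 + 2*l*p^4 + 10*l*p^3 + p^5 + 5*p^4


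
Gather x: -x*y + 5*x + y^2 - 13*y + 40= x*(5 - y) + y^2 - 13*y + 40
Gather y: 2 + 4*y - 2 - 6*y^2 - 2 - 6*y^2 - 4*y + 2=-12*y^2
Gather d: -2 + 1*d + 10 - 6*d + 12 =20 - 5*d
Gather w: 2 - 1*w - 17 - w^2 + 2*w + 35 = -w^2 + w + 20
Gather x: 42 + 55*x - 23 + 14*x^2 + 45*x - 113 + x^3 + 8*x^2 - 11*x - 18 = x^3 + 22*x^2 + 89*x - 112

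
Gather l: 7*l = 7*l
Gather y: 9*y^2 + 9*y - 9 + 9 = 9*y^2 + 9*y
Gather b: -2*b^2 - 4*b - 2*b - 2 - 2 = -2*b^2 - 6*b - 4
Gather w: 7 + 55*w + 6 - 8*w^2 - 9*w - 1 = -8*w^2 + 46*w + 12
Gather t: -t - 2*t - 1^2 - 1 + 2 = -3*t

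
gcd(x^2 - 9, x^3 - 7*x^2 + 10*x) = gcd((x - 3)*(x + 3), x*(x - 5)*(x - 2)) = 1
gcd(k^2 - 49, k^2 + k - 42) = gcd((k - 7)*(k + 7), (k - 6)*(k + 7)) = k + 7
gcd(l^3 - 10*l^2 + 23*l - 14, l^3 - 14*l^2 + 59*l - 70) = l^2 - 9*l + 14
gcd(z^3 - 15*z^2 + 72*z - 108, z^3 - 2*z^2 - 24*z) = z - 6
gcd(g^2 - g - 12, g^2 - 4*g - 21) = g + 3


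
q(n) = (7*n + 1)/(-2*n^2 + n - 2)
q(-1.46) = 1.19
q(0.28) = -1.58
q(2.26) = -1.69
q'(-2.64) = 0.21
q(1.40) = -2.39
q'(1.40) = 0.88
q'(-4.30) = 0.12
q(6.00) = -0.63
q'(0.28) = -3.63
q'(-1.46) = 0.15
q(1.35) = -2.43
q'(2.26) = 0.66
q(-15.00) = 0.22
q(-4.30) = 0.67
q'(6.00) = 0.11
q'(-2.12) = 0.23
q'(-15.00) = 0.01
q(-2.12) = 1.06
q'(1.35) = 0.86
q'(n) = (4*n - 1)*(7*n + 1)/(-2*n^2 + n - 2)^2 + 7/(-2*n^2 + n - 2)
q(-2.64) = 0.94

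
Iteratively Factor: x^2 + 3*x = (x + 3)*(x)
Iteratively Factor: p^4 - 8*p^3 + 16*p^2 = (p - 4)*(p^3 - 4*p^2) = p*(p - 4)*(p^2 - 4*p) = p^2*(p - 4)*(p - 4)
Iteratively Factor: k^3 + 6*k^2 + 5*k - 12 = (k + 4)*(k^2 + 2*k - 3) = (k + 3)*(k + 4)*(k - 1)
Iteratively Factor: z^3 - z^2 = (z - 1)*(z^2) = z*(z - 1)*(z)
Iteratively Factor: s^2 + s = (s + 1)*(s)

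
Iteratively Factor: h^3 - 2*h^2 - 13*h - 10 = (h + 1)*(h^2 - 3*h - 10) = (h - 5)*(h + 1)*(h + 2)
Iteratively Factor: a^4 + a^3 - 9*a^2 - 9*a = (a)*(a^3 + a^2 - 9*a - 9) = a*(a + 1)*(a^2 - 9) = a*(a + 1)*(a + 3)*(a - 3)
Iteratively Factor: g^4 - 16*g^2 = (g)*(g^3 - 16*g) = g^2*(g^2 - 16) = g^2*(g + 4)*(g - 4)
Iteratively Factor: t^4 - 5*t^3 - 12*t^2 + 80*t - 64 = (t + 4)*(t^3 - 9*t^2 + 24*t - 16) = (t - 4)*(t + 4)*(t^2 - 5*t + 4) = (t - 4)*(t - 1)*(t + 4)*(t - 4)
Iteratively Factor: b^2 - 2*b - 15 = (b - 5)*(b + 3)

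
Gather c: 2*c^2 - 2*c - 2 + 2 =2*c^2 - 2*c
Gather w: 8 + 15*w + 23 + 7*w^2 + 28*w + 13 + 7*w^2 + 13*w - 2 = 14*w^2 + 56*w + 42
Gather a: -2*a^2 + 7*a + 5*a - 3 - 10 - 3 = -2*a^2 + 12*a - 16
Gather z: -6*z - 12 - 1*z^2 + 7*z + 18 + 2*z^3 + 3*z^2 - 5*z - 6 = 2*z^3 + 2*z^2 - 4*z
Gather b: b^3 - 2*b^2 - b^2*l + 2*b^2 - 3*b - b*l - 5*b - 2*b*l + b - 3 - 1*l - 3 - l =b^3 - b^2*l + b*(-3*l - 7) - 2*l - 6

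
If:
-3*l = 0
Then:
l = 0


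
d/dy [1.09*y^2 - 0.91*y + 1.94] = 2.18*y - 0.91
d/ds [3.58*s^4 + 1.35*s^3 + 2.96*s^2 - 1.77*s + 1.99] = 14.32*s^3 + 4.05*s^2 + 5.92*s - 1.77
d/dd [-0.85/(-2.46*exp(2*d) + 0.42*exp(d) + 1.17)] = (0.357 - 4.182*exp(d))*exp(d)/(-2.46*exp(2*d) + 0.42*exp(d) + 1.17)^2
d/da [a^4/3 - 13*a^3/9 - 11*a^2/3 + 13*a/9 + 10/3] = 4*a^3/3 - 13*a^2/3 - 22*a/3 + 13/9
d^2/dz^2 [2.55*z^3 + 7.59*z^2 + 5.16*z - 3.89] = 15.3*z + 15.18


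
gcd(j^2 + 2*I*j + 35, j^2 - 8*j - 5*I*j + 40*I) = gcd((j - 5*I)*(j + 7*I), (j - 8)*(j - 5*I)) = j - 5*I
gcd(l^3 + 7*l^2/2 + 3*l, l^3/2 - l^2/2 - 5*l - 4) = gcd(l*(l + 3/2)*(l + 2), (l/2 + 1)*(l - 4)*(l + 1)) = l + 2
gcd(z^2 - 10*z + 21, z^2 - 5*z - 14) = z - 7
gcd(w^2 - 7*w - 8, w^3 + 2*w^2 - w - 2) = w + 1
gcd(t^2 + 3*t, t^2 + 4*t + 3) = t + 3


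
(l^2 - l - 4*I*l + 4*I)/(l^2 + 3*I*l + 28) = (l - 1)/(l + 7*I)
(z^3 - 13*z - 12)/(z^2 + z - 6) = (z^2 - 3*z - 4)/(z - 2)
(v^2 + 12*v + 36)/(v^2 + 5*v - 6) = (v + 6)/(v - 1)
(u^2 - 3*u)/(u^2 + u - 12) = u/(u + 4)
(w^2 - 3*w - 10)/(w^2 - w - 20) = (w + 2)/(w + 4)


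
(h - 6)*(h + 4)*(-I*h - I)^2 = -h^4 + 27*h^2 + 50*h + 24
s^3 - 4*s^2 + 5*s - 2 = (s - 2)*(s - 1)^2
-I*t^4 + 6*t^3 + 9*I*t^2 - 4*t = t*(t + I)*(t + 4*I)*(-I*t + 1)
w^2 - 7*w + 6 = (w - 6)*(w - 1)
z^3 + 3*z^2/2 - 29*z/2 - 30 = (z - 4)*(z + 5/2)*(z + 3)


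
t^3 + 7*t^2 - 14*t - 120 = (t - 4)*(t + 5)*(t + 6)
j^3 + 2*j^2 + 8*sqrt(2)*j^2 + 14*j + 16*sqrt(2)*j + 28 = (j + 2)*(j + sqrt(2))*(j + 7*sqrt(2))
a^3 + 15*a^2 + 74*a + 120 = (a + 4)*(a + 5)*(a + 6)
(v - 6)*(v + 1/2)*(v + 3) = v^3 - 5*v^2/2 - 39*v/2 - 9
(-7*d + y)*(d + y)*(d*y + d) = -7*d^3*y - 7*d^3 - 6*d^2*y^2 - 6*d^2*y + d*y^3 + d*y^2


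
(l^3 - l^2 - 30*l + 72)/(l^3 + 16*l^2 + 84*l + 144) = (l^2 - 7*l + 12)/(l^2 + 10*l + 24)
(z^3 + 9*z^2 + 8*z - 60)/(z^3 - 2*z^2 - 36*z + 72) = (z + 5)/(z - 6)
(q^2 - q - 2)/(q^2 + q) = (q - 2)/q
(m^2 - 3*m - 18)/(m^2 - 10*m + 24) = (m + 3)/(m - 4)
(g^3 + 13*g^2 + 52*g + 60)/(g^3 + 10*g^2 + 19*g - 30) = (g + 2)/(g - 1)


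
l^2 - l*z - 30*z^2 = (l - 6*z)*(l + 5*z)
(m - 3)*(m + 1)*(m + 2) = m^3 - 7*m - 6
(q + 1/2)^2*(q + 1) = q^3 + 2*q^2 + 5*q/4 + 1/4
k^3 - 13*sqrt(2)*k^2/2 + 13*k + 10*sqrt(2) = (k - 5*sqrt(2))*(k - 2*sqrt(2))*(k + sqrt(2)/2)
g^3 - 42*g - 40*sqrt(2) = (g - 5*sqrt(2))*(g + sqrt(2))*(g + 4*sqrt(2))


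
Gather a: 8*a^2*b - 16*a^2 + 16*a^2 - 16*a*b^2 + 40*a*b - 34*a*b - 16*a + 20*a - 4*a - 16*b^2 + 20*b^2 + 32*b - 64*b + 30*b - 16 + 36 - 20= 8*a^2*b + a*(-16*b^2 + 6*b) + 4*b^2 - 2*b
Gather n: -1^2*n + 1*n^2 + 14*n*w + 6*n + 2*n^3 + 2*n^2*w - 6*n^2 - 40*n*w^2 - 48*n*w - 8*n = 2*n^3 + n^2*(2*w - 5) + n*(-40*w^2 - 34*w - 3)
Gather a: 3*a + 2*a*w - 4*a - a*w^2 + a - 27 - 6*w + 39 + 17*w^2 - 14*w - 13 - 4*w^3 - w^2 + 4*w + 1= a*(-w^2 + 2*w) - 4*w^3 + 16*w^2 - 16*w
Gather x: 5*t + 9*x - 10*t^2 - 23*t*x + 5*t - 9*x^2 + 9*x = -10*t^2 + 10*t - 9*x^2 + x*(18 - 23*t)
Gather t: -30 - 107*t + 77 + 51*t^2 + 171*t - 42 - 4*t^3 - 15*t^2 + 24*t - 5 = -4*t^3 + 36*t^2 + 88*t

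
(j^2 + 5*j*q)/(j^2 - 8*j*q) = (j + 5*q)/(j - 8*q)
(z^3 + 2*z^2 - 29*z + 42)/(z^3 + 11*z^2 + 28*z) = (z^2 - 5*z + 6)/(z*(z + 4))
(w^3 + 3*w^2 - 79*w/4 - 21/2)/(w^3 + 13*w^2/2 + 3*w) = (w - 7/2)/w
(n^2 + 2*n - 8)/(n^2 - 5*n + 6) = (n + 4)/(n - 3)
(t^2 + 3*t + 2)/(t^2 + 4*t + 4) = (t + 1)/(t + 2)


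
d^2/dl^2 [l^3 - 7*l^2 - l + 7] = 6*l - 14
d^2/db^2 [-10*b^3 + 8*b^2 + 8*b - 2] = 16 - 60*b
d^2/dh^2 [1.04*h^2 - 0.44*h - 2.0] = 2.08000000000000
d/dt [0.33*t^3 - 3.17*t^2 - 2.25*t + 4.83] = 0.99*t^2 - 6.34*t - 2.25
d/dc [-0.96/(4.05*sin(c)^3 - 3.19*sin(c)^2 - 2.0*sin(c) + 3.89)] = (11.664*sin(c)^2 - 6.1248*sin(c) - 1.92)*cos(c)/(4.05*sin(c)^3 - 3.19*sin(c)^2 - 2.0*sin(c) + 3.89)^2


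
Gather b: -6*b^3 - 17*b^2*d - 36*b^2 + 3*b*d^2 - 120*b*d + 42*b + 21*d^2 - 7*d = -6*b^3 + b^2*(-17*d - 36) + b*(3*d^2 - 120*d + 42) + 21*d^2 - 7*d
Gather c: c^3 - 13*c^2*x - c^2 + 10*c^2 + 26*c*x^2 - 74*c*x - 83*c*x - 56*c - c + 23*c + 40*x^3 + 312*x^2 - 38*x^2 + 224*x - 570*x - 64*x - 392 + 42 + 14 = c^3 + c^2*(9 - 13*x) + c*(26*x^2 - 157*x - 34) + 40*x^3 + 274*x^2 - 410*x - 336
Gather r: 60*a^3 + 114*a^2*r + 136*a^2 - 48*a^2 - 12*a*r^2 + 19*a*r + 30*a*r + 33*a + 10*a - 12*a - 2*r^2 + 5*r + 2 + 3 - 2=60*a^3 + 88*a^2 + 31*a + r^2*(-12*a - 2) + r*(114*a^2 + 49*a + 5) + 3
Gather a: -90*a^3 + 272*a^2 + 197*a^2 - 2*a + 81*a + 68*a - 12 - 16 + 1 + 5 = -90*a^3 + 469*a^2 + 147*a - 22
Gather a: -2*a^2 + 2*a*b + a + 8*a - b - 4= -2*a^2 + a*(2*b + 9) - b - 4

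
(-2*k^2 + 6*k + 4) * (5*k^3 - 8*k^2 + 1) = -10*k^5 + 46*k^4 - 28*k^3 - 34*k^2 + 6*k + 4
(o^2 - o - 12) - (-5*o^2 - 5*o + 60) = 6*o^2 + 4*o - 72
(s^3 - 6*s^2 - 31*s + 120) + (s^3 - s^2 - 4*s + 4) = 2*s^3 - 7*s^2 - 35*s + 124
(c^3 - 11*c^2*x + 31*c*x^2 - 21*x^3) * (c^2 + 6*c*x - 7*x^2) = c^5 - 5*c^4*x - 42*c^3*x^2 + 242*c^2*x^3 - 343*c*x^4 + 147*x^5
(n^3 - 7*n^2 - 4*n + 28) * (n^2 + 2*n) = n^5 - 5*n^4 - 18*n^3 + 20*n^2 + 56*n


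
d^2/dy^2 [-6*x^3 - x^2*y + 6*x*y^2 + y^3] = 12*x + 6*y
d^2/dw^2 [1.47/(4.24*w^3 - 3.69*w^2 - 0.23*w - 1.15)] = ((10.8486 - 37.3968*w)*(-4.24*w^3 + 3.69*w^2 + 0.23*w + 1.15) - 1.47*(-25.44*w^2 + 14.76*w + 0.46)*(-12.72*w^2 + 7.38*w + 0.23))/(-4.24*w^3 + 3.69*w^2 + 0.23*w + 1.15)^3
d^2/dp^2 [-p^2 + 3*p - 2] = -2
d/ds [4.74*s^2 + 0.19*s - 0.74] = 9.48*s + 0.19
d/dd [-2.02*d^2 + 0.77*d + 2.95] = 0.77 - 4.04*d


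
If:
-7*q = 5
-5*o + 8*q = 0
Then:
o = -8/7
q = -5/7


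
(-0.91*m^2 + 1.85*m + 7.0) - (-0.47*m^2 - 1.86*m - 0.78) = -0.44*m^2 + 3.71*m + 7.78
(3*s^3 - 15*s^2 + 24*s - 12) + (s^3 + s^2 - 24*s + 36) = 4*s^3 - 14*s^2 + 24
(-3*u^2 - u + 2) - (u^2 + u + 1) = -4*u^2 - 2*u + 1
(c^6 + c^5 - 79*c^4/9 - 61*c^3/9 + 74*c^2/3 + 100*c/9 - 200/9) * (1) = c^6 + c^5 - 79*c^4/9 - 61*c^3/9 + 74*c^2/3 + 100*c/9 - 200/9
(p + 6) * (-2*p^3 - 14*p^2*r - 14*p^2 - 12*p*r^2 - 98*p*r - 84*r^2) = -2*p^4 - 14*p^3*r - 26*p^3 - 12*p^2*r^2 - 182*p^2*r - 84*p^2 - 156*p*r^2 - 588*p*r - 504*r^2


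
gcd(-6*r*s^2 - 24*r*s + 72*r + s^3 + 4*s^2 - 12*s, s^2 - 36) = s + 6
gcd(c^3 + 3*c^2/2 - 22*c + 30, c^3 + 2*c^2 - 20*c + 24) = c^2 + 4*c - 12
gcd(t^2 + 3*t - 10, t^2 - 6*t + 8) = t - 2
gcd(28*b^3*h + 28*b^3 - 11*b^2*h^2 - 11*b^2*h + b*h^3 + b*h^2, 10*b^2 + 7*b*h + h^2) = 1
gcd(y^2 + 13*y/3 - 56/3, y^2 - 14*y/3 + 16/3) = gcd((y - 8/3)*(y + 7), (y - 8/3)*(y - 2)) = y - 8/3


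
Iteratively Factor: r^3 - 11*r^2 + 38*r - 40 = (r - 2)*(r^2 - 9*r + 20) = (r - 4)*(r - 2)*(r - 5)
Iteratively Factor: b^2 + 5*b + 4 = (b + 1)*(b + 4)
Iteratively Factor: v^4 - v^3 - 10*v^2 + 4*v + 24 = (v + 2)*(v^3 - 3*v^2 - 4*v + 12) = (v - 2)*(v + 2)*(v^2 - v - 6) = (v - 3)*(v - 2)*(v + 2)*(v + 2)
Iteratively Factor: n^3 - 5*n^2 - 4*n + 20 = (n + 2)*(n^2 - 7*n + 10) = (n - 5)*(n + 2)*(n - 2)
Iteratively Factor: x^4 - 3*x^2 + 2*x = (x - 1)*(x^3 + x^2 - 2*x) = (x - 1)^2*(x^2 + 2*x) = x*(x - 1)^2*(x + 2)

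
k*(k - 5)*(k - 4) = k^3 - 9*k^2 + 20*k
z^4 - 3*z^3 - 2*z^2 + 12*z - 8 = (z - 2)^2*(z - 1)*(z + 2)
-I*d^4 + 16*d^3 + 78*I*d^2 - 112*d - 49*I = (d + I)*(d + 7*I)^2*(-I*d + 1)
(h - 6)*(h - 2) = h^2 - 8*h + 12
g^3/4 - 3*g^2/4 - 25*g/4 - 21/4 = (g/4 + 1/4)*(g - 7)*(g + 3)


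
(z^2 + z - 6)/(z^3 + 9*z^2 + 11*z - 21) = (z - 2)/(z^2 + 6*z - 7)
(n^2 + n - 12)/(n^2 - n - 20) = (n - 3)/(n - 5)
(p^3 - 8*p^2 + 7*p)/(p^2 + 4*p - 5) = p*(p - 7)/(p + 5)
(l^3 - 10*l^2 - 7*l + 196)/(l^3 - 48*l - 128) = (l^2 - 14*l + 49)/(l^2 - 4*l - 32)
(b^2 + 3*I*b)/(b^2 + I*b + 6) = b/(b - 2*I)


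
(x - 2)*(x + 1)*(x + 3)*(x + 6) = x^4 + 8*x^3 + 7*x^2 - 36*x - 36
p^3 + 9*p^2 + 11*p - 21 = (p - 1)*(p + 3)*(p + 7)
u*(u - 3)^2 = u^3 - 6*u^2 + 9*u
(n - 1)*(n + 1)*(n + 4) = n^3 + 4*n^2 - n - 4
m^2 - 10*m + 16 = (m - 8)*(m - 2)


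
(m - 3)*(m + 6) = m^2 + 3*m - 18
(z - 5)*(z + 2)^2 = z^3 - z^2 - 16*z - 20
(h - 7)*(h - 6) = h^2 - 13*h + 42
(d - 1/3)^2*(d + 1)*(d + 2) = d^4 + 7*d^3/3 + d^2/9 - d + 2/9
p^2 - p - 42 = (p - 7)*(p + 6)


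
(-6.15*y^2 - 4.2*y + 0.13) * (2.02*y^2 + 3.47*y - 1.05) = -12.423*y^4 - 29.8245*y^3 - 7.8539*y^2 + 4.8611*y - 0.1365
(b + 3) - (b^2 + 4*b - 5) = -b^2 - 3*b + 8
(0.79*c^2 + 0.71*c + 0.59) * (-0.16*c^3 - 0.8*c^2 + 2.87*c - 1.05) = -0.1264*c^5 - 0.7456*c^4 + 1.6049*c^3 + 0.7362*c^2 + 0.9478*c - 0.6195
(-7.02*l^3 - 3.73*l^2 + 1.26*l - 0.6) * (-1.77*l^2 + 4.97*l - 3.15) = 12.4254*l^5 - 28.2873*l^4 + 1.3447*l^3 + 19.0737*l^2 - 6.951*l + 1.89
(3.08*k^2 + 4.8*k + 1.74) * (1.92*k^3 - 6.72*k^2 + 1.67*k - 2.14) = 5.9136*k^5 - 11.4816*k^4 - 23.7716*k^3 - 10.268*k^2 - 7.3662*k - 3.7236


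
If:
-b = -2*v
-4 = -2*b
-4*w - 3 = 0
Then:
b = 2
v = 1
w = -3/4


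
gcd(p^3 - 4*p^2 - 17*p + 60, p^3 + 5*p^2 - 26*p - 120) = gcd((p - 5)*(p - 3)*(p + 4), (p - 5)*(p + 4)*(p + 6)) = p^2 - p - 20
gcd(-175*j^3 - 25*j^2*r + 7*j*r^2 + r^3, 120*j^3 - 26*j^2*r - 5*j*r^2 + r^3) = 5*j + r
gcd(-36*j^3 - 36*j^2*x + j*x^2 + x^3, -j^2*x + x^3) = j + x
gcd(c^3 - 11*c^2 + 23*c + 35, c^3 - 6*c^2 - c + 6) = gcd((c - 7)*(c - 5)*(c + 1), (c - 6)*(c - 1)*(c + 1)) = c + 1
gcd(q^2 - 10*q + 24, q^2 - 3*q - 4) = q - 4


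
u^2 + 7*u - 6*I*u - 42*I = (u + 7)*(u - 6*I)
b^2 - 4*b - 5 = (b - 5)*(b + 1)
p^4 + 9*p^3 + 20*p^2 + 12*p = p*(p + 1)*(p + 2)*(p + 6)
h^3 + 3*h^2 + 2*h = h*(h + 1)*(h + 2)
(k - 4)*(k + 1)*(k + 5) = k^3 + 2*k^2 - 19*k - 20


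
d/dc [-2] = 0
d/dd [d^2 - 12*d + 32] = 2*d - 12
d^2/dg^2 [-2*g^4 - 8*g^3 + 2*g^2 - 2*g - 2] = -24*g^2 - 48*g + 4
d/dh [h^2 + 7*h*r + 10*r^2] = 2*h + 7*r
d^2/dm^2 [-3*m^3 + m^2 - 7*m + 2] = 2 - 18*m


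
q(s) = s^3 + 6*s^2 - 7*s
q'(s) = 3*s^2 + 12*s - 7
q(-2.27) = 35.11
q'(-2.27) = -18.78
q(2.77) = 47.90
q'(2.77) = 49.26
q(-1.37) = 18.28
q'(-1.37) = -17.81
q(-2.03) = 30.57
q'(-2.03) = -19.00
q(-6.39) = 28.81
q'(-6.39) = 38.82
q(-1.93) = 28.67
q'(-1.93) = -18.99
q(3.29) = 77.53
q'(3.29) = 64.95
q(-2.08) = 31.52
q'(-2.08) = -18.98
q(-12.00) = -780.00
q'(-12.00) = 281.00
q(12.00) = 2508.00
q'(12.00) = 569.00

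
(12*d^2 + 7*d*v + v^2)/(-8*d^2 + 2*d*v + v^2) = (3*d + v)/(-2*d + v)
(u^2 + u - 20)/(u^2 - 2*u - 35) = (u - 4)/(u - 7)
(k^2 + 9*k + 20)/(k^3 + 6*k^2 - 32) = (k + 5)/(k^2 + 2*k - 8)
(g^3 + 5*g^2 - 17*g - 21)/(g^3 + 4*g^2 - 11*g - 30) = (g^2 + 8*g + 7)/(g^2 + 7*g + 10)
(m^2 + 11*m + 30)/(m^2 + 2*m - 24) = (m + 5)/(m - 4)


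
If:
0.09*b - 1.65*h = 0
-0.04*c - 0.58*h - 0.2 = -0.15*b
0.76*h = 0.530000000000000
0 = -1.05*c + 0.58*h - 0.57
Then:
No Solution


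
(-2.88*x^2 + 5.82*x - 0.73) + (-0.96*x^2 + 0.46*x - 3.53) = -3.84*x^2 + 6.28*x - 4.26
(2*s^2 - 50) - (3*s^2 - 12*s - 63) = -s^2 + 12*s + 13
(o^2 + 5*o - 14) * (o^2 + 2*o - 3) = o^4 + 7*o^3 - 7*o^2 - 43*o + 42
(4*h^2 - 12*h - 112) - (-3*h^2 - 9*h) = 7*h^2 - 3*h - 112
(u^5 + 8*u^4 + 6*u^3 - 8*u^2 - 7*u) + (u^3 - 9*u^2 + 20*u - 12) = u^5 + 8*u^4 + 7*u^3 - 17*u^2 + 13*u - 12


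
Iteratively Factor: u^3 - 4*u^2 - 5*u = (u + 1)*(u^2 - 5*u) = u*(u + 1)*(u - 5)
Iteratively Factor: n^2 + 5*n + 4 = (n + 1)*(n + 4)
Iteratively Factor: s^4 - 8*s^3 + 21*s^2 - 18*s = (s - 2)*(s^3 - 6*s^2 + 9*s) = s*(s - 2)*(s^2 - 6*s + 9) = s*(s - 3)*(s - 2)*(s - 3)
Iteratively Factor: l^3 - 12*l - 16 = (l + 2)*(l^2 - 2*l - 8) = (l - 4)*(l + 2)*(l + 2)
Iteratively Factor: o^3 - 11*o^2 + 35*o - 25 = (o - 5)*(o^2 - 6*o + 5) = (o - 5)*(o - 1)*(o - 5)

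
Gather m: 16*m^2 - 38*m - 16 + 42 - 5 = 16*m^2 - 38*m + 21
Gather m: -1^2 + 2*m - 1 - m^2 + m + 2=-m^2 + 3*m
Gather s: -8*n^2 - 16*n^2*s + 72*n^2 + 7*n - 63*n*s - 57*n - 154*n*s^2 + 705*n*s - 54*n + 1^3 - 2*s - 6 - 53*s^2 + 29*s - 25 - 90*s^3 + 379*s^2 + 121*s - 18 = 64*n^2 - 104*n - 90*s^3 + s^2*(326 - 154*n) + s*(-16*n^2 + 642*n + 148) - 48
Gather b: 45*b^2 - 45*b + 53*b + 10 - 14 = 45*b^2 + 8*b - 4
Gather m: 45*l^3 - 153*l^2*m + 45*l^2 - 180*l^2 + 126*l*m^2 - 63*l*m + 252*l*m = 45*l^3 - 135*l^2 + 126*l*m^2 + m*(-153*l^2 + 189*l)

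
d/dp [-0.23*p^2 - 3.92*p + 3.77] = -0.46*p - 3.92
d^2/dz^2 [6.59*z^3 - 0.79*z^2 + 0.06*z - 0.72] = 39.54*z - 1.58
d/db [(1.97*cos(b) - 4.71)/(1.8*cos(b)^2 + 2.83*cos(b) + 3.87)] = (3.546*cos(b)^2 - 16.956*cos(b) - 20.9532)*sin(b)/(3.24*cos(b)^4 + 10.188*cos(b)^3 + 21.9409*cos(b)^2 + 21.9042*cos(b) + 14.9769)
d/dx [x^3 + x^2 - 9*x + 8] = 3*x^2 + 2*x - 9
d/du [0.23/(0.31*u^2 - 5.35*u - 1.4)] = (1.2305 - 0.1426*u)/(-0.31*u^2 + 5.35*u + 1.4)^2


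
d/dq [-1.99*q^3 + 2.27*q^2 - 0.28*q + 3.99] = -5.97*q^2 + 4.54*q - 0.28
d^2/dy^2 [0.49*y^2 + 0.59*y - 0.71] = 0.980000000000000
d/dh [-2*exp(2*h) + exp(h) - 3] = (1 - 4*exp(h))*exp(h)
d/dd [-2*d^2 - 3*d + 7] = -4*d - 3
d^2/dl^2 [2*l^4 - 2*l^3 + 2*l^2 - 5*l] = 24*l^2 - 12*l + 4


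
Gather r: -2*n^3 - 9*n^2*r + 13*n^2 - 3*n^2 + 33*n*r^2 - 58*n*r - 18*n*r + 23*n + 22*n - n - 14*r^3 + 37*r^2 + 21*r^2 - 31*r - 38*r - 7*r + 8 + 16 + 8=-2*n^3 + 10*n^2 + 44*n - 14*r^3 + r^2*(33*n + 58) + r*(-9*n^2 - 76*n - 76) + 32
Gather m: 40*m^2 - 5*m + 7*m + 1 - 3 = 40*m^2 + 2*m - 2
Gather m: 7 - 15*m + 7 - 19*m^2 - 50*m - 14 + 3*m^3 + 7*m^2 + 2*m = 3*m^3 - 12*m^2 - 63*m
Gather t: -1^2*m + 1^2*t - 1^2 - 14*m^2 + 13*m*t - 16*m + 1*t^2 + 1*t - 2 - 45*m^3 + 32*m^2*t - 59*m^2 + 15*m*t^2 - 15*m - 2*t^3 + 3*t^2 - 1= -45*m^3 - 73*m^2 - 32*m - 2*t^3 + t^2*(15*m + 4) + t*(32*m^2 + 13*m + 2) - 4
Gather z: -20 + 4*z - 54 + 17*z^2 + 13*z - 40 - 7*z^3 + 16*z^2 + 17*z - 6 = -7*z^3 + 33*z^2 + 34*z - 120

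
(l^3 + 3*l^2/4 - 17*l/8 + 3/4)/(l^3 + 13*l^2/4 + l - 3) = (l - 1/2)/(l + 2)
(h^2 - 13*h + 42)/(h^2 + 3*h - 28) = (h^2 - 13*h + 42)/(h^2 + 3*h - 28)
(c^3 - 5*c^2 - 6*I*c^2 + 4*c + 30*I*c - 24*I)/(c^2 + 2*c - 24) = (c^2 - c*(1 + 6*I) + 6*I)/(c + 6)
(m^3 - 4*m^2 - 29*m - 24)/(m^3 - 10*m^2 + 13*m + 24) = (m + 3)/(m - 3)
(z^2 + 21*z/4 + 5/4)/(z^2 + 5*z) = (z + 1/4)/z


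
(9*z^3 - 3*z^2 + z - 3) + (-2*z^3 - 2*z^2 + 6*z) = 7*z^3 - 5*z^2 + 7*z - 3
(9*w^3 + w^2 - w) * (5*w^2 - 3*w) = 45*w^5 - 22*w^4 - 8*w^3 + 3*w^2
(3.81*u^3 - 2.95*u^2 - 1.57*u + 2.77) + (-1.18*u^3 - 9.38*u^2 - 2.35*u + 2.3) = 2.63*u^3 - 12.33*u^2 - 3.92*u + 5.07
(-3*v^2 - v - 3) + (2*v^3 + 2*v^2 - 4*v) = 2*v^3 - v^2 - 5*v - 3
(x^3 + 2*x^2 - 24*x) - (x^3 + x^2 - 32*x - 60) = x^2 + 8*x + 60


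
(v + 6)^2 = v^2 + 12*v + 36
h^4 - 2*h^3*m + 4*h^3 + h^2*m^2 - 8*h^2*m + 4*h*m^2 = h*(h + 4)*(h - m)^2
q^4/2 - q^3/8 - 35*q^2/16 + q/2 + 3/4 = (q/2 + 1)*(q - 2)*(q - 3/4)*(q + 1/2)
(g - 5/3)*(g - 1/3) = g^2 - 2*g + 5/9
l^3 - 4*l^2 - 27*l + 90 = (l - 6)*(l - 3)*(l + 5)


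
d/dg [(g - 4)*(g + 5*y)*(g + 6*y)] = 3*g^2 + 22*g*y - 8*g + 30*y^2 - 44*y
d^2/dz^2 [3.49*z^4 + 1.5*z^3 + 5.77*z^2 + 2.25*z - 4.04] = 41.88*z^2 + 9.0*z + 11.54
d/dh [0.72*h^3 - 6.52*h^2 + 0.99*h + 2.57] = 2.16*h^2 - 13.04*h + 0.99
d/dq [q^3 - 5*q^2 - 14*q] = 3*q^2 - 10*q - 14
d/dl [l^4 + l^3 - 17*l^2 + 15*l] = 4*l^3 + 3*l^2 - 34*l + 15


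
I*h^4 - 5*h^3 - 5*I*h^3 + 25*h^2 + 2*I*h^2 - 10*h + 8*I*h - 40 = (h - 4)*(h - 2)*(h + 5*I)*(I*h + I)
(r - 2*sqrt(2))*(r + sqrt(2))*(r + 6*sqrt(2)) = r^3 + 5*sqrt(2)*r^2 - 16*r - 24*sqrt(2)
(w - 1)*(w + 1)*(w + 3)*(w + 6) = w^4 + 9*w^3 + 17*w^2 - 9*w - 18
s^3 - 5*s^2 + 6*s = s*(s - 3)*(s - 2)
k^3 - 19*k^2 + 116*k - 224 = (k - 8)*(k - 7)*(k - 4)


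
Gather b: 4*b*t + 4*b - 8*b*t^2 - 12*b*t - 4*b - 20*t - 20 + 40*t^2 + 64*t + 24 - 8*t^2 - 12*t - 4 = b*(-8*t^2 - 8*t) + 32*t^2 + 32*t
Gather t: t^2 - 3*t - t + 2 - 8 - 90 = t^2 - 4*t - 96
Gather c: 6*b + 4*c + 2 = 6*b + 4*c + 2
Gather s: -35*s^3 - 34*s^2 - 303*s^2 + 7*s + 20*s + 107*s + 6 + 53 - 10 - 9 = -35*s^3 - 337*s^2 + 134*s + 40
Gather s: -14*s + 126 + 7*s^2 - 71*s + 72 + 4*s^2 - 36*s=11*s^2 - 121*s + 198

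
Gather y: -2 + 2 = 0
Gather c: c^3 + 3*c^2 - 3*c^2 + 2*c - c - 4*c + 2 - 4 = c^3 - 3*c - 2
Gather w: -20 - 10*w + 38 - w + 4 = 22 - 11*w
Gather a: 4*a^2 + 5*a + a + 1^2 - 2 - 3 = 4*a^2 + 6*a - 4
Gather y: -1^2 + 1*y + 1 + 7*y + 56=8*y + 56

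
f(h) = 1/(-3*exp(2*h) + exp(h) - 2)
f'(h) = (6*exp(2*h) - exp(h))/(-3*exp(2*h) + exp(h) - 2)^2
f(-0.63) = -0.43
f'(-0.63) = 0.22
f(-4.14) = -0.50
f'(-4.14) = -0.00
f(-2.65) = -0.51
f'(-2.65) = -0.01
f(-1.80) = -0.52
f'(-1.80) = -0.00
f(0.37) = -0.15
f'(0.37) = 0.24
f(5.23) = -0.00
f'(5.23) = 0.00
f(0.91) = -0.06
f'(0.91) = 0.11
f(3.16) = -0.00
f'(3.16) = 0.00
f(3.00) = 0.00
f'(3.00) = 0.00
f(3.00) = 0.00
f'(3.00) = 0.00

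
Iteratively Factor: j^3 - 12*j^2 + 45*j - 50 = (j - 5)*(j^2 - 7*j + 10) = (j - 5)*(j - 2)*(j - 5)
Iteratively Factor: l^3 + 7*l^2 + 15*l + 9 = (l + 3)*(l^2 + 4*l + 3) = (l + 3)^2*(l + 1)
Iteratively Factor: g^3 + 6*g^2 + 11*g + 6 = (g + 1)*(g^2 + 5*g + 6) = (g + 1)*(g + 2)*(g + 3)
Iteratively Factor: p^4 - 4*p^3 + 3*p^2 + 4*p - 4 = (p - 1)*(p^3 - 3*p^2 + 4) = (p - 2)*(p - 1)*(p^2 - p - 2) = (p - 2)^2*(p - 1)*(p + 1)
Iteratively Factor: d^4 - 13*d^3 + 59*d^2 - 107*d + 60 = (d - 5)*(d^3 - 8*d^2 + 19*d - 12) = (d - 5)*(d - 1)*(d^2 - 7*d + 12) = (d - 5)*(d - 4)*(d - 1)*(d - 3)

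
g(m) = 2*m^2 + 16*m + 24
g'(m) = 4*m + 16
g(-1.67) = 2.86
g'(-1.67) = 9.32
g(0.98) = 41.60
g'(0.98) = 19.92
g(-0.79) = 12.61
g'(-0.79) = 12.84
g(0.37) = 30.19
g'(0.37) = 17.48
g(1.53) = 53.16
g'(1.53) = 22.12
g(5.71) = 180.57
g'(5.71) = 38.84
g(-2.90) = -5.58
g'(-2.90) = 4.40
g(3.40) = 101.52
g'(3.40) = 29.60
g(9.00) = 330.00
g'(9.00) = 52.00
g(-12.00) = 120.00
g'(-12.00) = -32.00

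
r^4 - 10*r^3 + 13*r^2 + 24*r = r*(r - 8)*(r - 3)*(r + 1)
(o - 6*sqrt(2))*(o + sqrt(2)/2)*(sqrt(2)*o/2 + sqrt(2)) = sqrt(2)*o^3/2 - 11*o^2/2 + sqrt(2)*o^2 - 11*o - 3*sqrt(2)*o - 6*sqrt(2)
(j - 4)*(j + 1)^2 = j^3 - 2*j^2 - 7*j - 4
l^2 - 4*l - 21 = (l - 7)*(l + 3)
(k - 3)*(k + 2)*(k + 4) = k^3 + 3*k^2 - 10*k - 24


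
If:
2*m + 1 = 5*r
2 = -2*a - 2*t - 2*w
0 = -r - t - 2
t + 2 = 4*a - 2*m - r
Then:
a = 6 - 5*w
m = 12 - 10*w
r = 5 - 4*w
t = 4*w - 7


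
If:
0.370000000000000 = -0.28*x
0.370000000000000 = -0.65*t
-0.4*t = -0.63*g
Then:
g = -0.36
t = -0.57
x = -1.32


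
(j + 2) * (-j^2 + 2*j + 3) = -j^3 + 7*j + 6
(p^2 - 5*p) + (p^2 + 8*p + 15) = 2*p^2 + 3*p + 15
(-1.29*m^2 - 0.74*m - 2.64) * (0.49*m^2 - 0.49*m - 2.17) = -0.6321*m^4 + 0.2695*m^3 + 1.8683*m^2 + 2.8994*m + 5.7288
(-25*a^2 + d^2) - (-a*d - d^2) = -25*a^2 + a*d + 2*d^2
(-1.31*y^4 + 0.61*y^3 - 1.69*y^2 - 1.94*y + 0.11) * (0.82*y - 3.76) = -1.0742*y^5 + 5.4258*y^4 - 3.6794*y^3 + 4.7636*y^2 + 7.3846*y - 0.4136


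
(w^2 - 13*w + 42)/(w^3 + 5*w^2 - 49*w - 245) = (w - 6)/(w^2 + 12*w + 35)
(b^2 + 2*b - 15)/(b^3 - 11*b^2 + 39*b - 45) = (b + 5)/(b^2 - 8*b + 15)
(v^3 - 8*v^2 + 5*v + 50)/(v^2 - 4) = (v^2 - 10*v + 25)/(v - 2)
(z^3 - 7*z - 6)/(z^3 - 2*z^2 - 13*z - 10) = (z - 3)/(z - 5)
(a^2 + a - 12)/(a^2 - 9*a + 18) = (a + 4)/(a - 6)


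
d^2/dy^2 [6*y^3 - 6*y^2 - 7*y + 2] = 36*y - 12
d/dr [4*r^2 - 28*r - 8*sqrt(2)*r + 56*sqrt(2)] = 8*r - 28 - 8*sqrt(2)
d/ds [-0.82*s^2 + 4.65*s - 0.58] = 4.65 - 1.64*s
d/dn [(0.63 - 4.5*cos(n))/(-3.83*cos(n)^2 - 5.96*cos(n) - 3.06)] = (17.235*cos(n)^2 - 4.8258*cos(n) - 17.5248)*sin(n)/(14.6689*cos(n)^4 + 45.6536*cos(n)^3 + 58.9612*cos(n)^2 + 36.4752*cos(n) + 9.3636)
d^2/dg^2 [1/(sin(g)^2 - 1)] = (4*cos(g)^2 - 6)/cos(g)^4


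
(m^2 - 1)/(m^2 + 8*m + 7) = (m - 1)/(m + 7)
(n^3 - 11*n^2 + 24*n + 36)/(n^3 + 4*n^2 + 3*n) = (n^2 - 12*n + 36)/(n*(n + 3))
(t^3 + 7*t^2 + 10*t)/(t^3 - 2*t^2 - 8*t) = (t + 5)/(t - 4)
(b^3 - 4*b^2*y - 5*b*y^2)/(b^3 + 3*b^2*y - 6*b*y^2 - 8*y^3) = b*(-b + 5*y)/(-b^2 - 2*b*y + 8*y^2)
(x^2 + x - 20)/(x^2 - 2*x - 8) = (x + 5)/(x + 2)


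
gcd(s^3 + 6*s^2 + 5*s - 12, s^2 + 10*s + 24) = s + 4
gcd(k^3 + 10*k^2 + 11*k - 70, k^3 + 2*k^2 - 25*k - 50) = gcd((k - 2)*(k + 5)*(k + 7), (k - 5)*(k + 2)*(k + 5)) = k + 5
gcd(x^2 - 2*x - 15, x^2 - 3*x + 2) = 1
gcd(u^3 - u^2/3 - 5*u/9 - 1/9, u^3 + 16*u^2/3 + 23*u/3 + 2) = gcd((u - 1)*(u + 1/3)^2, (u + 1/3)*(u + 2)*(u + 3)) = u + 1/3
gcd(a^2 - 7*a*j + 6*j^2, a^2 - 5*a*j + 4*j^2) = a - j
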